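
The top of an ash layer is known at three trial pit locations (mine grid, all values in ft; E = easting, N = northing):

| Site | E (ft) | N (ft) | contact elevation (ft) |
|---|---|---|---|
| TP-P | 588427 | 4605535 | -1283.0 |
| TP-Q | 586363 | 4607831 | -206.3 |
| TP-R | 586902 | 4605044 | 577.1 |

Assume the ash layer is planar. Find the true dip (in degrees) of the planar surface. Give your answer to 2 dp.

49.46°

Let the plane be z = a·E + b·N + c.
TP-Q−TP-P: −2064a + 2296b = 1076.7;  TP-R−TP-P: −1525a − 491b = 1860.1.
Solving gives a = −1.06304, b = −0.48668.
Gradient magnitude |∇z| = √(a² + b²) = √(1.13006 + 0.23686) = 1.16915.
True dip = arctan(1.16915) = 49.46°, dipping toward ENE (azimuth ≈ 065°).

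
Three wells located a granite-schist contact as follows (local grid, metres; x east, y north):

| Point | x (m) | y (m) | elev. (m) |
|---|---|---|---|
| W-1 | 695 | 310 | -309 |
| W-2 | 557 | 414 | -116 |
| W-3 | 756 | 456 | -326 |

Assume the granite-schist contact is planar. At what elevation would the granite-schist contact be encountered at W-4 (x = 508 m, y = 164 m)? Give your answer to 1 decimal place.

-149.6 m

Two edge vectors: W-1→W-2 = (-138, 104, 193), W-1→W-3 = (61, 146, -17).
Normal n = (W-1→W-2) × (W-1→W-3) = (-29946, 9427, -26492).
So ∂z/∂x = −n_x/n_z = −1.13038 and ∂z/∂y = −n_y/n_z = 0.35584.
Intercept c from W-1: -309 + 785.61 − 110.31 = 366.30.
At (508, 164): z = −574.2 + 58.4 + 366.30 = -149.6 m.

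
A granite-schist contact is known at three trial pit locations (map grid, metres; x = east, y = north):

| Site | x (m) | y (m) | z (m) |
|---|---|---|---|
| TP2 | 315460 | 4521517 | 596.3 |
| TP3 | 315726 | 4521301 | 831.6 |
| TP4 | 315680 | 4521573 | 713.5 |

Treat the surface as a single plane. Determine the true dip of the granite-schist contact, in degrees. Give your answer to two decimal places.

34.97°

Two edge vectors: TP2→TP3 = (266, -216, 235.3), TP2→TP4 = (220, 56, 117.2).
Normal n = (TP2→TP3) × (TP2→TP4) = (-38492, 20590.8, 62416).
So ∂z/∂x = −n_x/n_z = 0.61670 and ∂z/∂y = −n_y/n_z = −0.32990.
Gradient magnitude |∇z| = √(a² + b²) = √(0.38032 + 0.10883) = 0.69939.
True dip = arctan(0.69939) = 34.97°, dipping toward WNW (azimuth ≈ 298°).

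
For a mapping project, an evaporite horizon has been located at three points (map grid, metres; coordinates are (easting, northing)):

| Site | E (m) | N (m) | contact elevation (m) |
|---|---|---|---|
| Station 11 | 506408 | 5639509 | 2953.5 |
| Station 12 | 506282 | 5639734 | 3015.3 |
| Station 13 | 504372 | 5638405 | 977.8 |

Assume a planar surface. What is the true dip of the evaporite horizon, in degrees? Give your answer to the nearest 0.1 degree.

Two edge vectors: Station 11→Station 12 = (-126, 225, 61.8), Station 11→Station 13 = (-2036, -1104, -1975.7).
Normal n = (Station 11→Station 12) × (Station 11→Station 13) = (-376305.3, -374763, 597204).
So ∂z/∂E = −n_x/n_z = 0.63011 and ∂z/∂N = −n_y/n_z = 0.62753.
Gradient magnitude |∇z| = √(a² + b²) = √(0.39704 + 0.39379) = 0.88929.
True dip = arctan(0.88929) = 41.6°, dipping toward SW (azimuth ≈ 225°).

41.6°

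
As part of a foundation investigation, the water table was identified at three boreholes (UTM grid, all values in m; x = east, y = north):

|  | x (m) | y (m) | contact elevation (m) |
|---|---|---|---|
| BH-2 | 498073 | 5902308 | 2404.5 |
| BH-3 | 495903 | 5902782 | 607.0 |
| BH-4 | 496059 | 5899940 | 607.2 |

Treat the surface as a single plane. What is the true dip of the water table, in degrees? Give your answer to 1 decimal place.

40.0°

Let the plane be z = a·x + b·y + c.
BH-3−BH-2: −2170a + 474b = −1797.5;  BH-4−BH-2: −2014a − 2368b = −1797.3.
Solving gives a = 0.83838, b = 0.04595.
Gradient magnitude |∇z| = √(a² + b²) = √(0.70288 + 0.00211) = 0.83964.
True dip = arctan(0.83964) = 40.0°, dipping toward W (azimuth ≈ 267°).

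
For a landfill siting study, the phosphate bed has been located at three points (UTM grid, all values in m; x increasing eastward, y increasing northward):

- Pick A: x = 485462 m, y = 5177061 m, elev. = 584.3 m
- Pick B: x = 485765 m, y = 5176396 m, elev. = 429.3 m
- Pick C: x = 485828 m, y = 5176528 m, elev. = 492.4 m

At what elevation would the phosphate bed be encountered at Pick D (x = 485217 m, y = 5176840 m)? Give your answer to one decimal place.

442.0 m

Let the plane be z = a·x + b·y + c.
Pick B−Pick A: 303a − 665b = −155;  Pick C−Pick A: 366a − 533b = −91.9.
Solving gives a = 0.262562431, b = 0.352716416.
Then c = 584.3 − a·485462 − b·5177061 = −1952914.18.
At (485217, 5176840): z = 127399.8 + 1825956.4 − 1952914.18 = 442.0 m.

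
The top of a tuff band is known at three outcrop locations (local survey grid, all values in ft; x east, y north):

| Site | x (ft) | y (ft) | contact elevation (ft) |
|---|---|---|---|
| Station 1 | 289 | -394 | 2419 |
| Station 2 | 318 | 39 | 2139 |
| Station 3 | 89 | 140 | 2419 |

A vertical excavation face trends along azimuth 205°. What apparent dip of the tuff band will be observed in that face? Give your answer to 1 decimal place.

Let the plane be z = a·x + b·y + c.
Station 2−Station 1: 29a + 433b = −280;  Station 3−Station 1: −200a + 534b = 0.
Solving gives a = −1.46465, b = −0.54856.
Unit vector along 205° is (sin 205°, cos 205°) = (-0.4226, -0.9063).
Slope in that direction = a·(-0.4226) + b·(-0.9063) = 1.11615.
Apparent dip = arctan|1.11615| = 48.1° (true dip is 57.4°, so apparent ≤ true as expected).

48.1°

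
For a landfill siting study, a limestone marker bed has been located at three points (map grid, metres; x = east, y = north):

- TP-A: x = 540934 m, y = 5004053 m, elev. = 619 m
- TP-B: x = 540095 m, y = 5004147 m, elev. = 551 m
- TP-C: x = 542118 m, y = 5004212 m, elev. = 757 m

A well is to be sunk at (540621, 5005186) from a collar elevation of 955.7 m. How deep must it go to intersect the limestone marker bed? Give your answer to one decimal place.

Two edge vectors: TP-A→TP-B = (-839, 94, -68), TP-A→TP-C = (1184, 159, 138).
Normal n = (TP-A→TP-B) × (TP-A→TP-C) = (23784, 35270, -244697).
So ∂z/∂x = −n_x/n_z = 0.097197759 and ∂z/∂y = −n_y/n_z = 0.144137443.
Intercept c from TP-A: 619 − 52577.57 − 721271.41 = −773229.98.
At (540621, 5005186): z_contact = 52547.15 + 721434.71 − 773229.98 = 751.88 m.
Depth below ground = 955.7 − 751.88 = 203.8 m.

203.8 m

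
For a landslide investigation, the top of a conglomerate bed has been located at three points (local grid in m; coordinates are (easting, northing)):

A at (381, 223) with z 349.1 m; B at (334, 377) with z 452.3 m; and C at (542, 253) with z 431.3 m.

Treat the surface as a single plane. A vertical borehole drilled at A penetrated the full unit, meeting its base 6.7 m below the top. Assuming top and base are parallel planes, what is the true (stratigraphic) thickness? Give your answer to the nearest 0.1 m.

Let the plane be z = a·E + b·N + c.
B−A: −47a + 154b = 103.2;  C−A: 161a + 30b = 82.2.
Solving gives a = 0.36494, b = 0.78151.
|∇z| = √(a²+b²) = 0.86251, so dip δ = arctan(0.86251) = 40.78°.
True thickness = vertical thickness × cos δ = 6.7 × cos 40.78° = 5.1 m.

5.1 m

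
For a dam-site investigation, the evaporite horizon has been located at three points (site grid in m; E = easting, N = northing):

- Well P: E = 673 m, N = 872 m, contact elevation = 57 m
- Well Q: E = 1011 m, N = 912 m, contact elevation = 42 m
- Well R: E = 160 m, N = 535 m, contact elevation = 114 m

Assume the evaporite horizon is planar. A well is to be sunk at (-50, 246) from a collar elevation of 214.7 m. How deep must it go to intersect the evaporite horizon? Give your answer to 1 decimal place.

Two edge vectors: Well P→Well Q = (338, 40, -15), Well P→Well R = (-513, -337, 57).
Normal n = (Well P→Well Q) × (Well P→Well R) = (-2775, -11571, -93386).
So ∂z/∂E = −n_x/n_z = −0.029715 and ∂z/∂N = −n_y/n_z = −0.123905.
Intercept c from Well P: 57 + 20.00 + 108.05 = 185.04.
At (-50, 246): z_contact = 1.49 − 30.48 + 185.04 = 156.05 m.
Depth below ground = 214.7 − 156.05 = 58.7 m.

58.7 m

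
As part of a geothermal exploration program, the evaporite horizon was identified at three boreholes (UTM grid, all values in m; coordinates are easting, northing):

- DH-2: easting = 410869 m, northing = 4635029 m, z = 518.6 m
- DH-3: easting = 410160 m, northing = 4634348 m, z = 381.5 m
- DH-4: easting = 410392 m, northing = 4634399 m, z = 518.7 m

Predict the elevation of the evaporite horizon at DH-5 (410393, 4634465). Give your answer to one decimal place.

Let the plane be z = a·easting + b·northing + c.
DH-3−DH-2: −709a − 681b = −137.1;  DH-4−DH-2: −477a − 630b = 0.1.
Solving gives a = 0.709504814, b = −0.537355232.
Then c = 518.6 − a·410869 − b·4635029 = 2199662.15.
At (410393, 4634465): z = 291175.8 − 2490354.0 + 2199662.15 = 483.9 m.

483.9 m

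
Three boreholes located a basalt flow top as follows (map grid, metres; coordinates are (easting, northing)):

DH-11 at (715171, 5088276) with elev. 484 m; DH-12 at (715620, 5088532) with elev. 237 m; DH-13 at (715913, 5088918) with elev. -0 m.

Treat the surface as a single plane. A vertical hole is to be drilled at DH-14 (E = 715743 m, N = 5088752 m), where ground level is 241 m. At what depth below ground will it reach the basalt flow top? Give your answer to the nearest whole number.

124 m

Two edge vectors: DH-11→DH-12 = (449, 256, -247), DH-11→DH-13 = (742, 642, -484).
Normal n = (DH-11→DH-12) × (DH-11→DH-13) = (34670, 34042, 98306).
So ∂z/∂E = −n_x/n_z = −0.35267430 and ∂z/∂N = −n_y/n_z = −0.34628609.
Intercept c from DH-11: 484 + 252222.43 + 1761999.18 = 2014705.62.
At (715743, 5088752): z_contact = −252424.2 − 1762164.0 + 2014705.62 = 117.4 m.
Depth below ground = 241 − 117.4 = 124 m.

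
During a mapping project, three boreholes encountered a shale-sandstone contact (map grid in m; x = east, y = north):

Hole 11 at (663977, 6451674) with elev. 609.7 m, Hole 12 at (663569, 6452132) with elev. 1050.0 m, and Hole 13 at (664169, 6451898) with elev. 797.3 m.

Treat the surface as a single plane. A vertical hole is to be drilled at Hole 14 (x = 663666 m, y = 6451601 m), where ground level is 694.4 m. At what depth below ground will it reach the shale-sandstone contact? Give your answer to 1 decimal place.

Two edge vectors: Hole 11→Hole 12 = (-408, 458, 440.3), Hole 11→Hole 13 = (192, 224, 187.6).
Normal n = (Hole 11→Hole 12) × (Hole 11→Hole 13) = (-12706.4, 161078.4, -179328).
So ∂z/∂x = −n_x/n_z = −0.070855639 and ∂z/∂y = −n_y/n_z = 0.898233405.
Intercept c from Hole 11: 609.7 + 47046.51 − 5795109.10 = −5747452.89.
At (663666, 6451601): z_contact = −47024.48 + 5795043.53 − 5747452.89 = 566.17 m.
Depth below ground = 694.4 − 566.17 = 128.2 m.

128.2 m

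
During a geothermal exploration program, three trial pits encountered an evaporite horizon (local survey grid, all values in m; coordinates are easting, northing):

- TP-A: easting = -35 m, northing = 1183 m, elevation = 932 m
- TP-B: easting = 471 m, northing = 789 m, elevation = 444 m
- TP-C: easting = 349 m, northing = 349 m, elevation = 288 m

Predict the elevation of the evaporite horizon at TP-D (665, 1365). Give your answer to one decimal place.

628.8 m

Let the plane be z = a·easting + b·northing + c.
TP-B−TP-A: 506a − 394b = −488;  TP-C−TP-A: 384a − 834b = −644.
Solving gives a = −0.566130, b = 0.511518.
Then c = 932 − a·-35 − b·1183 = 307.06.
At (665, 1365): z = −376.5 + 698.2 + 307.06 = 628.8 m.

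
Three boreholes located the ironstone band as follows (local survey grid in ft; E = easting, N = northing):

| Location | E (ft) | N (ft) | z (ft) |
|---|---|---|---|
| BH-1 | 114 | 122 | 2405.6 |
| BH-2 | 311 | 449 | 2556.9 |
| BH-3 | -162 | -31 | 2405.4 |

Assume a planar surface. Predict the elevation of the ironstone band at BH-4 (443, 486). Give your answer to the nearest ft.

2532 ft

Two edge vectors: BH-1→BH-2 = (197, 327, 151.3), BH-1→BH-3 = (-276, -153, -0.2).
Normal n = (BH-1→BH-2) × (BH-1→BH-3) = (23083.5, -41719.4, 60111).
So ∂z/∂E = −n_x/n_z = −0.38401 and ∂z/∂N = −n_y/n_z = 0.69404.
Intercept c from BH-1: 2405.6 + 43.78 − 84.67 = 2364.70.
At (443, 486): z = −170.1 + 337.3 + 2364.70 = 2531.9 ft.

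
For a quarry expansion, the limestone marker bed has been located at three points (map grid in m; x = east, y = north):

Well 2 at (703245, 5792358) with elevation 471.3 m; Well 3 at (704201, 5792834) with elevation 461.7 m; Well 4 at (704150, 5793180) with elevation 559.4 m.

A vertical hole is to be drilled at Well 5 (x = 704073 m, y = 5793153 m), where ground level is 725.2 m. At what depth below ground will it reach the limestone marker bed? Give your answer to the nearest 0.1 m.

162.1 m

Let the plane be z = a·x + b·y + c.
Well 3−Well 2: 956a + 476b = −9.6;  Well 4−Well 2: 905a + 822b = 88.1.
Solving gives a = −0.140336627, b = 0.261684486.
Then c = 471.3 − a·703245 − b·5792358 = −1416607.89.
At (704073, 5793153): z_contact = −98807.23 + 1515978.26 − 1416607.89 = 563.14 m.
Depth below ground = 725.2 − 563.14 = 162.1 m.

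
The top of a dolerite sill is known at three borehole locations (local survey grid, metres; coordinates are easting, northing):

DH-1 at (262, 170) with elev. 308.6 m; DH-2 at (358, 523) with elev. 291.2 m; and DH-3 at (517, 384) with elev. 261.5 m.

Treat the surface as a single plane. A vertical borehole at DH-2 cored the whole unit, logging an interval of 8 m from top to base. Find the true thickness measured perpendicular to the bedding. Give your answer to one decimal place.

Let the plane be z = a·easting + b·northing + c.
DH-2−DH-1: 96a + 353b = −17.4;  DH-3−DH-1: 255a + 214b = −47.1.
Solving gives a = −0.18573, b = 0.00122.
|∇z| = √(a²+b²) = 0.18573, so dip δ = arctan(0.18573) = 10.52°.
True thickness = vertical thickness × cos δ = 8 × cos 10.52° = 7.9 m.

7.9 m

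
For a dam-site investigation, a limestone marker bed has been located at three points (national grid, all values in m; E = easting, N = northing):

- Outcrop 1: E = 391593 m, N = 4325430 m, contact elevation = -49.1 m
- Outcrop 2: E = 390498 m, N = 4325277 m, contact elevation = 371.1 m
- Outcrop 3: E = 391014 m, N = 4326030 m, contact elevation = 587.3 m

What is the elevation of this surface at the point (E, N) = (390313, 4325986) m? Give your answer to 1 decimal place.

Two edge vectors: Outcrop 1→Outcrop 2 = (-1095, -153, 420.2), Outcrop 1→Outcrop 3 = (-579, 600, 636.4).
Normal n = (Outcrop 1→Outcrop 2) × (Outcrop 1→Outcrop 3) = (-349489.2, 453562.2, -745587).
So ∂z/∂E = −n_x/n_z = −0.468743688 and ∂z/∂N = −n_y/n_z = 0.608329008.
Intercept c from Outcrop 1: -49.1 + 183556.75 − 2631284.54 = −2447776.89.
At (390313, 4325986): z = −182956.8 + 2631622.8 − 2447776.89 = 889.1 m.

889.1 m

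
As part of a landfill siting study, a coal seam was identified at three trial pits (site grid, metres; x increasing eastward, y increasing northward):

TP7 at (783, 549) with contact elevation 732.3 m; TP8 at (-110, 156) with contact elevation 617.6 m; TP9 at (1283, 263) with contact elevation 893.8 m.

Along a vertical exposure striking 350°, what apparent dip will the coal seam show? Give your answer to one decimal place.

12.8°

Two edge vectors: TP7→TP8 = (-893, -393, -114.7), TP7→TP9 = (500, -286, 161.5).
Normal n = (TP7→TP8) × (TP7→TP9) = (-96273.7, 86869.5, 451898).
So ∂z/∂x = −n_x/n_z = 0.21304 and ∂z/∂y = −n_y/n_z = −0.19223.
Unit vector along 350° is (sin 350°, cos 350°) = (-0.1736, 0.9848).
Slope in that direction = a·(-0.1736) + b·(0.9848) = −0.22631.
Apparent dip = arctan|0.22631| = 12.8° (true dip is 16.0°, so apparent ≤ true as expected).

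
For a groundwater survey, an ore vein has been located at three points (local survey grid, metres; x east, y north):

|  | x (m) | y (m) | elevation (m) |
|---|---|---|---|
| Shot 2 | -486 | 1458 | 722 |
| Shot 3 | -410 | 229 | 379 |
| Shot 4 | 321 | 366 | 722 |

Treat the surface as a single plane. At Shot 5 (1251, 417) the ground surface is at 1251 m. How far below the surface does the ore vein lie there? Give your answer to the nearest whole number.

130 m

Two edge vectors: Shot 2→Shot 3 = (76, -1229, -343), Shot 2→Shot 4 = (807, -1092, 0).
Normal n = (Shot 2→Shot 3) × (Shot 2→Shot 4) = (-374556, -276801, 908811).
So ∂z/∂x = −n_x/n_z = 0.41214 and ∂z/∂y = −n_y/n_z = 0.30457.
Intercept c from Shot 2: 722 + 200.30 − 444.07 = 478.23.
At (1251, 417): z_contact = 515.6 + 127.0 + 478.23 = 1120.8 m.
Depth below ground = 1251 − 1120.8 = 130 m.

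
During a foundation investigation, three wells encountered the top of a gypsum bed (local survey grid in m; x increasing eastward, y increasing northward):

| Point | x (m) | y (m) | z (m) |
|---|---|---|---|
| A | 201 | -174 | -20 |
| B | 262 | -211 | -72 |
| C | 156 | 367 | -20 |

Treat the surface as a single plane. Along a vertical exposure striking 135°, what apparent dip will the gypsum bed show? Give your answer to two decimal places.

30.20°

Two edge vectors: A→B = (61, -37, -52), A→C = (-45, 541, 0).
Normal n = (A→B) × (A→C) = (28132, 2340, 31336).
So ∂z/∂x = −n_x/n_z = −0.89775 and ∂z/∂y = −n_y/n_z = −0.07467.
Unit vector along 135° is (sin 135°, cos 135°) = (0.7071, -0.7071).
Slope in that direction = a·(0.7071) + b·(-0.7071) = −0.58200.
Apparent dip = arctan|0.58200| = 30.20° (true dip is 42.0°, so apparent ≤ true as expected).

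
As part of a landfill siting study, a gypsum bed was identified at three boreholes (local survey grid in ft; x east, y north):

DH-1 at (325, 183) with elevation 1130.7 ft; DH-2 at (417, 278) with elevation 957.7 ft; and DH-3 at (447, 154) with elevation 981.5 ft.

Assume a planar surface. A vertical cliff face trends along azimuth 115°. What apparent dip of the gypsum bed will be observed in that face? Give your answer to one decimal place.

45.0°

Let the plane be z = a·x + b·y + c.
DH-2−DH-1: 92a + 95b = −173;  DH-3−DH-1: 122a − 29b = −149.2.
Solving gives a = −1.34598, b = −0.51758.
Unit vector along 115° is (sin 115°, cos 115°) = (0.9063, -0.4226).
Slope in that direction = a·(0.9063) + b·(-0.4226) = −1.00114.
Apparent dip = arctan|1.00114| = 45.0° (true dip is 55.3°, so apparent ≤ true as expected).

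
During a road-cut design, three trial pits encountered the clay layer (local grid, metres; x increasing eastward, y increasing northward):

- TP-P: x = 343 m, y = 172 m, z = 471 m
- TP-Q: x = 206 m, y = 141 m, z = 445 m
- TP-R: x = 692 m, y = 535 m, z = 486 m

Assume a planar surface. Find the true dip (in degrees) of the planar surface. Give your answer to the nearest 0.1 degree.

16.3°

Two edge vectors: TP-P→TP-Q = (-137, -31, -26), TP-P→TP-R = (349, 363, 15).
Normal n = (TP-P→TP-Q) × (TP-P→TP-R) = (8973, -7019, -38912).
So ∂z/∂x = −n_x/n_z = 0.23060 and ∂z/∂y = −n_y/n_z = −0.18038.
Gradient magnitude |∇z| = √(a² + b²) = √(0.05318 + 0.03254) = 0.29277.
True dip = arctan(0.29277) = 16.3°, dipping toward NW (azimuth ≈ 308°).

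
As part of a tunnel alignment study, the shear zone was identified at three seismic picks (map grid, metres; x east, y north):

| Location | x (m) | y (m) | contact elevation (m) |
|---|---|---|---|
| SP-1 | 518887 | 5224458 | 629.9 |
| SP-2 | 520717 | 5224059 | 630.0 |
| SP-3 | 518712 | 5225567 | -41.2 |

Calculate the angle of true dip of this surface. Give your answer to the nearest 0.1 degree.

32.7°

Two edge vectors: SP-1→SP-2 = (1830, -399, 0.1), SP-1→SP-3 = (-175, 1109, -671.1).
Normal n = (SP-1→SP-2) × (SP-1→SP-3) = (267658, 1228095.5, 1959645).
So ∂z/∂x = −n_x/n_z = −0.13658 and ∂z/∂y = −n_y/n_z = −0.62669.
Gradient magnitude |∇z| = √(a² + b²) = √(0.01866 + 0.39274) = 0.64140.
True dip = arctan(0.64140) = 32.7°, dipping toward NNE (azimuth ≈ 012°).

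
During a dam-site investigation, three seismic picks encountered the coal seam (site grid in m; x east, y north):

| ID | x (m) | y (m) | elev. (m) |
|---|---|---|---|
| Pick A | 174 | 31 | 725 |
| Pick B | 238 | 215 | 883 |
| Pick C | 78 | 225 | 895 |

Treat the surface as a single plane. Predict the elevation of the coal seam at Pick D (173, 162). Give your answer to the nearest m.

Two edge vectors: Pick A→Pick B = (64, 184, 158), Pick A→Pick C = (-96, 194, 170).
Normal n = (Pick A→Pick B) × (Pick A→Pick C) = (628, -26048, 30080).
So ∂z/∂x = −n_x/n_z = −0.02088 and ∂z/∂y = −n_y/n_z = 0.86596.
Intercept c from Pick A: 725 + 3.63 − 26.84 = 701.79.
At (173, 162): z = −3.6 + 140.3 + 701.79 = 838.5 m.

838 m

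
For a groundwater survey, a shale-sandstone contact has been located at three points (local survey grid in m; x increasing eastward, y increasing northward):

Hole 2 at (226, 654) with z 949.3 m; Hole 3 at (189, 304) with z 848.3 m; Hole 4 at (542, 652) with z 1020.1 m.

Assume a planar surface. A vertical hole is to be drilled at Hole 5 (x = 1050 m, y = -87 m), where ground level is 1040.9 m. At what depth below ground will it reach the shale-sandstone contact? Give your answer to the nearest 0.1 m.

101.8 m

Let the plane be z = a·x + b·y + c.
Hole 3−Hole 2: −37a − 350b = −101;  Hole 4−Hole 2: 316a − 2b = 70.8.
Solving gives a = 0.225726, b = 0.264709.
Then c = 949.3 − a·226 − b·654 = 725.17.
At (1050, -87): z_contact = 237.01 − 23.03 + 725.17 = 939.15 m.
Depth below ground = 1040.9 − 939.15 = 101.8 m.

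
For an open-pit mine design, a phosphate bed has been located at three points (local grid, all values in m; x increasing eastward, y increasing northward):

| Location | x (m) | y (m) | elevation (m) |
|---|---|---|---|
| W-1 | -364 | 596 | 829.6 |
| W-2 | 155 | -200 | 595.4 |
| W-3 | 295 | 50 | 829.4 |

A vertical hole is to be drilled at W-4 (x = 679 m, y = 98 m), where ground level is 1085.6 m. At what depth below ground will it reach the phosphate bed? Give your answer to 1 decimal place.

Two edge vectors: W-1→W-2 = (519, -796, -234.2), W-1→W-3 = (659, -546, -0.2).
Normal n = (W-1→W-2) × (W-1→W-3) = (-127714, -154234, 241190).
So ∂z/∂x = −n_x/n_z = 0.52952 and ∂z/∂y = −n_y/n_z = 0.63947.
Intercept c from W-1: 829.6 + 192.74 − 381.12 = 641.22.
At (679, 98): z_contact = 359.54 + 62.67 + 641.22 = 1063.43 m.
Depth below ground = 1085.6 − 1063.43 = 22.2 m.

22.2 m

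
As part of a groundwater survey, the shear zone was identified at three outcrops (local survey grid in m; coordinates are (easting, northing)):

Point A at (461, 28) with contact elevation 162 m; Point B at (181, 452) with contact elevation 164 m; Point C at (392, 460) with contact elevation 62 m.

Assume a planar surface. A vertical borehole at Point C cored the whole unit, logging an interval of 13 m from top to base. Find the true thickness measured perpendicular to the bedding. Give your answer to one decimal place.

Two edge vectors: Point A→Point B = (-280, 424, 2), Point A→Point C = (-69, 432, -100).
Normal n = (Point A→Point B) × (Point A→Point C) = (-43264, -28138, -91704).
So ∂z/∂E = −n_x/n_z = −0.47178 and ∂z/∂N = −n_y/n_z = −0.30684.
|∇z| = √(a²+b²) = 0.56278, so dip δ = arctan(0.56278) = 29.37°.
True thickness = vertical thickness × cos δ = 13 × cos 29.37° = 11.3 m.

11.3 m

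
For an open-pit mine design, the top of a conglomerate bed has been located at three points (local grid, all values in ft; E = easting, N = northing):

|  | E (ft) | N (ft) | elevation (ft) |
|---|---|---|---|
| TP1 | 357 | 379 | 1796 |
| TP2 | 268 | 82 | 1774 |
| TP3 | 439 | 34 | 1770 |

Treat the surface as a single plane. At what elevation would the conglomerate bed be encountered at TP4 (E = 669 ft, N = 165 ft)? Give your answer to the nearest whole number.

1779 ft

Let the plane be z = a·E + b·N + c.
TP2−TP1: −89a − 297b = −22;  TP3−TP1: 82a − 345b = −26.
Solving gives a = −0.00240, b = 0.07479.
Then c = 1796 − a·357 − b·379 = 1768.51.
At (669, 165): z = −1.6 + 12.3 + 1768.51 = 1779.2 ft.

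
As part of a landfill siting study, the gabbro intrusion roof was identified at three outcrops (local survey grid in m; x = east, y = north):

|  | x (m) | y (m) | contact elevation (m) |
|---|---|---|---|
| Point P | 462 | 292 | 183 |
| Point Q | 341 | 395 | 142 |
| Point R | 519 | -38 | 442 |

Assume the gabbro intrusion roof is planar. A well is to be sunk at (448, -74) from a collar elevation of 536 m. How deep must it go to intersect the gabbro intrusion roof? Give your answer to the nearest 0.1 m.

Let the plane be z = a·x + b·y + c.
Point Q−Point P: −121a + 103b = −41;  Point R−Point P: 57a − 330b = 259.
Solving gives a = −0.38601, b = −0.85152.
Then c = 183 − a·462 − b·292 = 609.98.
At (448, -74): z_contact = −172.93 + 63.01 + 609.98 = 500.06 m.
Depth below ground = 536 − 500.06 = 35.9 m.

35.9 m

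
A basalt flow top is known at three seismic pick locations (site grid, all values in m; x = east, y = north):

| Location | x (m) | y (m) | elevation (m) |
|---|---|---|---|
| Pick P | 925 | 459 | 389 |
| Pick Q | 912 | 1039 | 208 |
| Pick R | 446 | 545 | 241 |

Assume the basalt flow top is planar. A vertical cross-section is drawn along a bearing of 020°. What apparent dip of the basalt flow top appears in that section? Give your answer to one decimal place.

11.4°

Let the plane be z = a·x + b·y + c.
Pick Q−Pick P: −13a + 580b = −181;  Pick R−Pick P: −479a + 86b = −148.
Solving gives a = 0.25397, b = −0.30638.
Unit vector along 020° is (sin 20°, cos 20°) = (0.3420, 0.9397).
Slope in that direction = a·(0.3420) + b·(0.9397) = −0.20104.
Apparent dip = arctan|0.20104| = 11.4° (true dip is 21.7°, so apparent ≤ true as expected).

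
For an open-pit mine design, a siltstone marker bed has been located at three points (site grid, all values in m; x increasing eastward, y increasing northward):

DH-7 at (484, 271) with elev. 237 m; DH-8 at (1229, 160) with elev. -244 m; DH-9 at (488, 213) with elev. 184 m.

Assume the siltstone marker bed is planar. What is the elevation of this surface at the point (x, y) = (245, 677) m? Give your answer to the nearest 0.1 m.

716.6 m

Let the plane be z = a·x + b·y + c.
DH-8−DH-7: 745a − 111b = −481;  DH-9−DH-7: 4a − 58b = −53.
Solving gives a = −0.514778, b = 0.878291.
Then c = 237 − a·484 − b·271 = 248.14.
At (245, 677): z = −126.1 + 594.6 + 248.14 = 716.6 m.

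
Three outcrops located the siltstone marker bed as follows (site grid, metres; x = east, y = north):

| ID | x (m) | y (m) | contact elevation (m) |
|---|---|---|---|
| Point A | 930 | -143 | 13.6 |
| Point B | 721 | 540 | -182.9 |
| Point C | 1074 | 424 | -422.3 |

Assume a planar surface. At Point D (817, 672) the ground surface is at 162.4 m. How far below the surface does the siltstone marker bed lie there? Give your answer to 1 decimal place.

Let the plane be z = a·x + b·y + c.
Point B−Point A: −209a + 683b = −196.5;  Point C−Point A: 144a + 567b = −435.9.
Solving gives a = −0.859119, b = −0.550594.
Then c = 13.6 − a·930 − b·-143 = 733.85.
At (817, 672): z_contact = −701.90 − 370.00 + 733.85 = -338.05 m.
Depth below ground = 162.4 − (-338.05) = 500.5 m.

500.5 m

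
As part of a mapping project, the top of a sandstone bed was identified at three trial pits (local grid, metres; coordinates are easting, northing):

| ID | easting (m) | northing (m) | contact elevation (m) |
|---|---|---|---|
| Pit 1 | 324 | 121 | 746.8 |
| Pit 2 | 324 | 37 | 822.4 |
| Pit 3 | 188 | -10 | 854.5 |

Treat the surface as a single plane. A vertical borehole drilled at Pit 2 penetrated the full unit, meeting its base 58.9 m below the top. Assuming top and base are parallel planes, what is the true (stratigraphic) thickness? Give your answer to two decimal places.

Let the plane be z = a·easting + b·northing + c.
Pit 2−Pit 1: 0a − 84b = 75.6;  Pit 3−Pit 1: −136a − 131b = 107.7.
Solving gives a = 0.07500, b = −0.90000.
|∇z| = √(a²+b²) = 0.90312, so dip δ = arctan(0.90312) = 42.09°.
True thickness = vertical thickness × cos δ = 58.9 × cos 42.09° = 43.71 m.

43.71 m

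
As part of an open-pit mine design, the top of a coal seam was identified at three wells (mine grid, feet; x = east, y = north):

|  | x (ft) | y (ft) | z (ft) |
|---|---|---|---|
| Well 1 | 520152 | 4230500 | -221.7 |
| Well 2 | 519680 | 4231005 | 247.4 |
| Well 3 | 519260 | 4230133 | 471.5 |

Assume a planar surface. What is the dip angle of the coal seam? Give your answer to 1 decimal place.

40.4°

Let the plane be z = a·x + b·y + c.
Well 2−Well 1: −472a + 505b = 469.1;  Well 3−Well 1: −892a − 367b = 693.2.
Solving gives a = −0.83732, b = 0.14630.
Gradient magnitude |∇z| = √(a² + b²) = √(0.70111 + 0.02140) = 0.85001.
True dip = arctan(0.85001) = 40.4°, dipping toward E (azimuth ≈ 100°).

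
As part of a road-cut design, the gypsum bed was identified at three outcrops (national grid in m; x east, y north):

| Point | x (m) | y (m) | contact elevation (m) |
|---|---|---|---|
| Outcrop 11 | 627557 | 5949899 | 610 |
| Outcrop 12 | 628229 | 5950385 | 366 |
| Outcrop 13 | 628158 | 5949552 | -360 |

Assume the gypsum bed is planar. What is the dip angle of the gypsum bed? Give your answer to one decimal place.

Let the plane be z = a·x + b·y + c.
Outcrop 12−Outcrop 11: 672a + 486b = −244;  Outcrop 13−Outcrop 11: 601a − 347b = −970.
Solving gives a = −1.05867, b = 0.96178.
Gradient magnitude |∇z| = √(a² + b²) = √(1.12078 + 0.92503) = 1.43032.
True dip = arctan(1.43032) = 55.0°, dipping toward SE (azimuth ≈ 132°).

55.0°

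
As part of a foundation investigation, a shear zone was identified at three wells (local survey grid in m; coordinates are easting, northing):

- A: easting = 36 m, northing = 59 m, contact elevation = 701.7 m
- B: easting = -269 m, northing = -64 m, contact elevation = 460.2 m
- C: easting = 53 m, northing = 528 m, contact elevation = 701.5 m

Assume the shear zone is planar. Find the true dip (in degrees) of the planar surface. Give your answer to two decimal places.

Let the plane be z = a·easting + b·northing + c.
B−A: −305a − 123b = −241.5;  C−A: 17a + 469b = −0.2.
Solving gives a = 0.80372, b = −0.02956.
Gradient magnitude |∇z| = √(a² + b²) = √(0.64597 + 0.00087) = 0.80427.
True dip = arctan(0.80427) = 38.81°, dipping toward W (azimuth ≈ 272°).

38.81°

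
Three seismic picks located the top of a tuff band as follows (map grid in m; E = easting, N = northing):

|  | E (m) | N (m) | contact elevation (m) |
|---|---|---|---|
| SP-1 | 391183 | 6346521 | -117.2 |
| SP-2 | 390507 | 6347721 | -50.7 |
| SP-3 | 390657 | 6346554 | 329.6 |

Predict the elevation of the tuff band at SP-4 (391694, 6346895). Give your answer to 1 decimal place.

-729.4 m

Two edge vectors: SP-1→SP-2 = (-676, 1200, 66.5), SP-1→SP-3 = (-526, 33, 446.8).
Normal n = (SP-1→SP-2) × (SP-1→SP-3) = (533965.5, 267057.8, 608892).
So ∂z/∂E = −n_x/n_z = −0.876946158 and ∂z/∂N = −n_y/n_z = −0.438596336.
Intercept c from SP-1: -117.2 + 343046.43 + 2783560.85 = 3126490.08.
At (391694, 6346895): z = −343494.5 − 2783724.9 + 3126490.08 = -729.4 m.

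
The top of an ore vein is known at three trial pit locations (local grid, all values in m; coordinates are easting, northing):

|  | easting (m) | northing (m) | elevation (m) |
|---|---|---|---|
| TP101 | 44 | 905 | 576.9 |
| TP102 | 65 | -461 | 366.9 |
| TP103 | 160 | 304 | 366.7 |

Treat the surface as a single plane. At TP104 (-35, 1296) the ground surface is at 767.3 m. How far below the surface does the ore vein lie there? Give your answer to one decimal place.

49.7 m

Two edge vectors: TP101→TP102 = (21, -1366, -210), TP101→TP103 = (116, -601, -210.2).
Normal n = (TP101→TP102) × (TP101→TP103) = (160923.2, -19945.8, 145835).
So ∂z/∂easting = −n_x/n_z = −1.103461 and ∂z/∂northing = −n_y/n_z = 0.136770.
Intercept c from TP101: 576.9 + 48.55 − 123.78 = 501.68.
At (-35, 1296): z_contact = 38.62 + 177.25 + 501.68 = 717.55 m.
Depth below ground = 767.3 − 717.55 = 49.7 m.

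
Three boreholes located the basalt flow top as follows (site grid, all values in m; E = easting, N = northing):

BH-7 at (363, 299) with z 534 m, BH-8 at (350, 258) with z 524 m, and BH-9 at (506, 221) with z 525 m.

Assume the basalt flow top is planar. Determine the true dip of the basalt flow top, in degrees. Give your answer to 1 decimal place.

Two edge vectors: BH-7→BH-8 = (-13, -41, -10), BH-7→BH-9 = (143, -78, -9).
Normal n = (BH-7→BH-8) × (BH-7→BH-9) = (-411, -1547, 6877).
So ∂z/∂E = −n_x/n_z = 0.05976 and ∂z/∂N = −n_y/n_z = 0.22495.
Gradient magnitude |∇z| = √(a² + b²) = √(0.00357 + 0.05060) = 0.23276.
True dip = arctan(0.23276) = 13.1°, dipping toward SSW (azimuth ≈ 195°).

13.1°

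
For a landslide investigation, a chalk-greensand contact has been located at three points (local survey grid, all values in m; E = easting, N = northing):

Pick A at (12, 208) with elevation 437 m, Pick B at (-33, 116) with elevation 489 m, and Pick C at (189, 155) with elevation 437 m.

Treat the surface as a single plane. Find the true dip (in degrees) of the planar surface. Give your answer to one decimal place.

27.2°

Let the plane be z = a·E + b·N + c.
Pick B−Pick A: −45a − 92b = 52;  Pick C−Pick A: 177a − 53b = 0.
Solving gives a = −0.14762, b = −0.49301.
Gradient magnitude |∇z| = √(a² + b²) = √(0.02179 + 0.24306) = 0.51464.
True dip = arctan(0.51464) = 27.2°, dipping toward NNE (azimuth ≈ 017°).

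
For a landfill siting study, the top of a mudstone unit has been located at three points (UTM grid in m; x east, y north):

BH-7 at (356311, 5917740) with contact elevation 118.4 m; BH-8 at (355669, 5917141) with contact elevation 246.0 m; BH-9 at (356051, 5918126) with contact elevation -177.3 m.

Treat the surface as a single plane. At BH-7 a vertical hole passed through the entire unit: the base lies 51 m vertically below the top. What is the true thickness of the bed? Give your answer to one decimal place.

Let the plane be z = a·x + b·y + c.
BH-8−BH-7: −642a − 599b = 127.6;  BH-9−BH-7: −260a + 386b = −295.7.
Solving gives a = 0.31686, b = −0.55263.
|∇z| = √(a²+b²) = 0.63703, so dip δ = arctan(0.63703) = 32.50°.
True thickness = vertical thickness × cos δ = 51 × cos 32.50° = 43.0 m.

43.0 m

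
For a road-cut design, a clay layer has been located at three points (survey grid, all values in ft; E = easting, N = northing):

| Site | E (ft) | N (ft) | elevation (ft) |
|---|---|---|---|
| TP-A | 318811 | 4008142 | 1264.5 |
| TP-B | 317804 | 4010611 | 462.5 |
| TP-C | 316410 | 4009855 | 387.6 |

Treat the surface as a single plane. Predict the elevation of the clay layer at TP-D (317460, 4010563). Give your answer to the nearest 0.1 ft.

409.6 ft

Let the plane be z = a·E + b·N + c.
TP-B−TP-A: −1007a + 2469b = −802;  TP-C−TP-A: −2401a + 1713b = −876.9.
Solving gives a = 0.188252538, b = −0.248047669.
Then c = 1264.5 − a·318811 − b·4008142 = 935457.80.
At (317460, 4010563): z = 59762.7 − 994810.8 + 935457.80 = 409.6 ft.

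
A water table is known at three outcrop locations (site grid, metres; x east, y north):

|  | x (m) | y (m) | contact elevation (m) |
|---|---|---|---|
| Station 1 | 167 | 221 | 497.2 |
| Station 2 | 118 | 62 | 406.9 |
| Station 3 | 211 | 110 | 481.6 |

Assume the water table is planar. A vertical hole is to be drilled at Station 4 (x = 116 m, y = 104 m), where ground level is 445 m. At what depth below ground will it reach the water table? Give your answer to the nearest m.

Two edge vectors: Station 1→Station 2 = (-49, -159, -90.3), Station 1→Station 3 = (44, -111, -15.6).
Normal n = (Station 1→Station 2) × (Station 1→Station 3) = (-7542.9, -4737.6, 12435).
So ∂z/∂x = −n_x/n_z = 0.60659 and ∂z/∂y = −n_y/n_z = 0.38099.
Intercept c from Station 1: 497.2 − 101.30 − 84.20 = 311.70.
At (116, 104): z_contact = 70.4 + 39.6 + 311.70 = 421.7 m.
Depth below ground = 445 − 421.7 = 23 m.

23 m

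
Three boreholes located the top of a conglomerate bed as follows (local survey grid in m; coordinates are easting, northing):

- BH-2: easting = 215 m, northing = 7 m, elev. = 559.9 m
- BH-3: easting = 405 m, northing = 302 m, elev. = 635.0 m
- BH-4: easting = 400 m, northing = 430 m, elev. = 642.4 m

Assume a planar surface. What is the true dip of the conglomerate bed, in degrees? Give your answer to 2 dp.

Two edge vectors: BH-2→BH-3 = (190, 295, 75.1), BH-2→BH-4 = (185, 423, 82.5).
Normal n = (BH-2→BH-3) × (BH-2→BH-4) = (-7429.8, -1781.5, 25795).
So ∂z/∂easting = −n_x/n_z = 0.28803 and ∂z/∂northing = −n_y/n_z = 0.06906.
Gradient magnitude |∇z| = √(a² + b²) = √(0.08296 + 0.00477) = 0.29620.
True dip = arctan(0.29620) = 16.50°, dipping toward WSW (azimuth ≈ 257°).

16.50°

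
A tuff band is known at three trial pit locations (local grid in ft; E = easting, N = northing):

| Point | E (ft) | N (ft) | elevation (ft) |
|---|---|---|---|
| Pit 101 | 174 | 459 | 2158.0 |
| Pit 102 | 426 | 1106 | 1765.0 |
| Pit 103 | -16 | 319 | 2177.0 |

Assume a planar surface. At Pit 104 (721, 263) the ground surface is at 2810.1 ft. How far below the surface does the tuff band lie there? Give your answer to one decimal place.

229.2 ft

Two edge vectors: Pit 101→Pit 102 = (252, 647, -393), Pit 101→Pit 103 = (-190, -140, 19).
Normal n = (Pit 101→Pit 102) × (Pit 101→Pit 103) = (-42727, 69882, 87650).
So ∂z/∂E = −n_x/n_z = 0.487473 and ∂z/∂N = −n_y/n_z = −0.797285.
Intercept c from Pit 101: 2158 − 84.82 + 365.95 = 2439.13.
At (721, 263): z_contact = 351.47 − 209.69 + 2439.13 = 2580.92 ft.
Depth below ground = 2810.1 − 2580.92 = 229.2 ft.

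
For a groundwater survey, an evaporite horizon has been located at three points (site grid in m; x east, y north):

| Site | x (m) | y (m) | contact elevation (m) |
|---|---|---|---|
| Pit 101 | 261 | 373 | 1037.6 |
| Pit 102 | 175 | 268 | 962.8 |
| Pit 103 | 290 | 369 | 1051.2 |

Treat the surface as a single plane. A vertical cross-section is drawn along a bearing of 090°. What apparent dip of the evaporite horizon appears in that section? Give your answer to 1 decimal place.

Let the plane be z = a·x + b·y + c.
Pit 102−Pit 101: −86a − 105b = −74.8;  Pit 103−Pit 101: 29a − 4b = 13.6.
Solving gives a = 0.50965, b = 0.29495.
Unit vector along 090° is (sin 90°, cos 90°) = (1.0000, 0.0000).
Slope in that direction = a·(1.0000) + b·(0.0000) = 0.50965.
Apparent dip = arctan|0.50965| = 27.0° (true dip is 30.5°, so apparent ≤ true as expected).

27.0°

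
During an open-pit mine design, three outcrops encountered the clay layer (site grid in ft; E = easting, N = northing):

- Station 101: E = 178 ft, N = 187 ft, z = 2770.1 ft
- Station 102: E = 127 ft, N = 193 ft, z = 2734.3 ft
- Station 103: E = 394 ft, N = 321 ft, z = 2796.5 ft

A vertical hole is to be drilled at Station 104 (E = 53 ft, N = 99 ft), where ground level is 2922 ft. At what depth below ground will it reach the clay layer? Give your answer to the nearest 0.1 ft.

Let the plane be z = a·E + b·N + c.
Station 102−Station 101: −51a + 6b = −35.8;  Station 103−Station 101: 216a + 134b = 26.4.
Solving gives a = 0.60954, b = −0.78554.
Then c = 2770.1 − a·178 − b·187 = 2808.50.
At (53, 99): z_contact = 32.31 − 77.77 + 2808.50 = 2763.03 ft.
Depth below ground = 2922 − 2763.03 = 159.0 ft.

159.0 ft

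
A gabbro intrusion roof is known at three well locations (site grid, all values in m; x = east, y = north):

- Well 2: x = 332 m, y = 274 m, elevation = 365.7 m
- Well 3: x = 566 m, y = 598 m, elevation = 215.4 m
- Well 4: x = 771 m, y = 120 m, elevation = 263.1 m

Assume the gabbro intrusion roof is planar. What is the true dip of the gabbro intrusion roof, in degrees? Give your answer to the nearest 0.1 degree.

Two edge vectors: Well 2→Well 3 = (234, 324, -150.3), Well 2→Well 4 = (439, -154, -102.6).
Normal n = (Well 2→Well 3) × (Well 2→Well 4) = (-56388.6, -41973.3, -178272).
So ∂z/∂x = −n_x/n_z = −0.31631 and ∂z/∂y = −n_y/n_z = −0.23545.
Gradient magnitude |∇z| = √(a² + b²) = √(0.10005 + 0.05543) = 0.39431.
True dip = arctan(0.39431) = 21.5°, dipping toward NE (azimuth ≈ 053°).

21.5°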